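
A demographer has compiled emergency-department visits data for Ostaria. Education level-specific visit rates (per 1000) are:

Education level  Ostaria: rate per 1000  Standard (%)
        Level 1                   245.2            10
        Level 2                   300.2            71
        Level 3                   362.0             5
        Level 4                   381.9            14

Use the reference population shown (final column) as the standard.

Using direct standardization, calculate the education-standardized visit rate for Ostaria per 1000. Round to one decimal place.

309.2

Standard weights: 0.10, 0.71, 0.05, 0.14.
Standardized rate: 0.1000×245.2 + 0.7100×300.2 + 0.0500×362.0 + 0.1400×381.9 = 309.2280 per 1000.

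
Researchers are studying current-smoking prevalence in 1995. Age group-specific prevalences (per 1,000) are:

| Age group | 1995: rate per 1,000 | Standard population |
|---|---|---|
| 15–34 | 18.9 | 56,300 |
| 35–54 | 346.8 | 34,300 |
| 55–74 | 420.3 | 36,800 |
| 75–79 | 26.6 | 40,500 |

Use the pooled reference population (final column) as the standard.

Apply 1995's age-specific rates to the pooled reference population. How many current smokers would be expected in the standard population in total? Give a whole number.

Expected current smokers = Σ (standard pop × age-specific rate ÷ 1,000)
= 56,300×18.9/1,000 + 34,300×346.8/1,000 + 36,800×420.3/1,000 + 40,500×26.6/1,000
= 1064.07 + 11895.24 + 15467.04 + 1077.30 = 29503.65.

29504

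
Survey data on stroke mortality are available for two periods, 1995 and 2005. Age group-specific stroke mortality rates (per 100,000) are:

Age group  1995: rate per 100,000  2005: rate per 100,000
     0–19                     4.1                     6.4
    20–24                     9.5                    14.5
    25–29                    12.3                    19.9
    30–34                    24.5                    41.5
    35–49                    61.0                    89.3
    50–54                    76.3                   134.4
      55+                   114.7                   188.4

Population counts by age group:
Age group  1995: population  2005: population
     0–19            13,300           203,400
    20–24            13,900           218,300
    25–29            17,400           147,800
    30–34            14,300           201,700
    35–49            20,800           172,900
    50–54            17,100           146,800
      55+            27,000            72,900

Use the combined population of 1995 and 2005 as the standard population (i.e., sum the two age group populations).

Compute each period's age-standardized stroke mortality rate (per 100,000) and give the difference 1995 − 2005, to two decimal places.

-22.49

Combined standard total = 1,287,600; weights = 0.1683, 0.1803, 0.1283, 0.1678, 0.1504, 0.1273, 0.0776.
1995: 0.1683×4.1 + 0.1803×9.5 + 0.1283×12.3 + 0.1678×24.5 + 0.1504×61.0 + 0.1273×76.3 + 0.0776×114.7 = 35.8793 per 100,000.
2005: 0.1683×6.4 + 0.1803×14.5 + 0.1283×19.9 + 0.1678×41.5 + 0.1504×89.3 + 0.1273×134.4 + 0.0776×188.4 = 58.3659 per 100,000.
Difference = 35.8793 − 58.3659 = -22.4867.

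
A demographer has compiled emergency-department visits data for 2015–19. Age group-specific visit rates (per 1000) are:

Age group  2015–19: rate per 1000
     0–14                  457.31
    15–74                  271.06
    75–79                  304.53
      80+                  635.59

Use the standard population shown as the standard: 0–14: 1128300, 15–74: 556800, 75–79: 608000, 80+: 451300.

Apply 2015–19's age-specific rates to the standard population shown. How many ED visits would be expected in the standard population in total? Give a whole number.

1138905

Expected ED visits = Σ (standard pop × age-specific rate ÷ 1000)
= 1128300×457.31/1000 + 556800×271.06/1000 + 608000×304.53/1000 + 451300×635.59/1000
= 515982.87 + 150926.21 + 185154.24 + 286841.77 = 1138905.09.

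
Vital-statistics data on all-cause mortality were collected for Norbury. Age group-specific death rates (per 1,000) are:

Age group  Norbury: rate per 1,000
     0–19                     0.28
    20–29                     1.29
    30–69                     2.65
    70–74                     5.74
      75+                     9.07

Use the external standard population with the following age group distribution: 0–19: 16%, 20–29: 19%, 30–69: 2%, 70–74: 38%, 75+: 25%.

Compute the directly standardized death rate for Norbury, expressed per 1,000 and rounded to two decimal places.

Standard weights: 0.16, 0.19, 0.02, 0.38, 0.25.
Standardized rate: 0.1600×0.28 + 0.1900×1.29 + 0.0200×2.65 + 0.3800×5.74 + 0.2500×9.07 = 4.7916 per 1,000.

4.79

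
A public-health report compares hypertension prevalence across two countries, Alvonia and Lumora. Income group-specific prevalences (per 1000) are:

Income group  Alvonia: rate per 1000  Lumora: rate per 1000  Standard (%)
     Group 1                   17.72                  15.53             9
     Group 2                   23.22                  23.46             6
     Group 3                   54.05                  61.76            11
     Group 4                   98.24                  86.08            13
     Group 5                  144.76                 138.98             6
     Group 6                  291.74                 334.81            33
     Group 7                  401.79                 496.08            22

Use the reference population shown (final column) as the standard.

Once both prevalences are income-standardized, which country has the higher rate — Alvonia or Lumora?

Standard weights: 0.09, 0.06, 0.11, 0.13, 0.06, 0.33, 0.22.
Alvonia: 0.0900×17.72 + 0.0600×23.22 + 0.1100×54.05 + 0.1300×98.24 + 0.0600×144.76 + 0.3300×291.74 + 0.2200×401.79 = 215.0583 per 1000.
Lumora: 0.0900×15.53 + 0.0600×23.46 + 0.1100×61.76 + 0.1300×86.08 + 0.0600×138.98 + 0.3300×334.81 + 0.2200×496.08 = 248.7530 per 1000.

Lumora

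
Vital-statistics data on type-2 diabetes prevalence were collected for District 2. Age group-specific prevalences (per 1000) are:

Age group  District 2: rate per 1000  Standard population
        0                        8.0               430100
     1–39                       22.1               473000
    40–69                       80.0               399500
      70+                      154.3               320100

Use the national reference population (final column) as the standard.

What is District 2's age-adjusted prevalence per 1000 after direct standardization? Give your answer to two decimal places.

58.70

Standard total = 1622700; weights = 0.2651, 0.2915, 0.2462, 0.1973.
Standardized rate: 0.2651×8.0 + 0.2915×22.1 + 0.2462×80.0 + 0.1973×154.3 = 58.6957 per 1000.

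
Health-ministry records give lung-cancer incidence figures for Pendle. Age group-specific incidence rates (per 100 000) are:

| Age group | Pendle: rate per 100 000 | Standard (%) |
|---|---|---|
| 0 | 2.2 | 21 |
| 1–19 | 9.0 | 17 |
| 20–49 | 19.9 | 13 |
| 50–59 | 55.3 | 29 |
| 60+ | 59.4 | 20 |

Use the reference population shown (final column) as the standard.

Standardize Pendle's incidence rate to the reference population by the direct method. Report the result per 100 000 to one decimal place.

Standard weights: 0.21, 0.17, 0.13, 0.29, 0.20.
Standardized rate: 0.2100×2.2 + 0.1700×9.0 + 0.1300×19.9 + 0.2900×55.3 + 0.2000×59.4 = 32.4960 per 100 000.

32.5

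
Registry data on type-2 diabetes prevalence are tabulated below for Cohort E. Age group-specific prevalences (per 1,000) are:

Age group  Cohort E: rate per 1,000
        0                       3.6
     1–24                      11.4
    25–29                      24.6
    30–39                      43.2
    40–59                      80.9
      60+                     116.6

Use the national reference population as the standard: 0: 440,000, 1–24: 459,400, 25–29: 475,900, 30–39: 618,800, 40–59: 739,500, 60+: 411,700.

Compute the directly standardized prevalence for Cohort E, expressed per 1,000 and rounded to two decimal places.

48.67

Standard total = 3,145,300; weights = 0.1399, 0.1461, 0.1513, 0.1967, 0.2351, 0.1309.
Standardized rate: 0.1399×3.6 + 0.1461×11.4 + 0.1513×24.6 + 0.1967×43.2 + 0.2351×80.9 + 0.1309×116.6 = 48.6727 per 1,000.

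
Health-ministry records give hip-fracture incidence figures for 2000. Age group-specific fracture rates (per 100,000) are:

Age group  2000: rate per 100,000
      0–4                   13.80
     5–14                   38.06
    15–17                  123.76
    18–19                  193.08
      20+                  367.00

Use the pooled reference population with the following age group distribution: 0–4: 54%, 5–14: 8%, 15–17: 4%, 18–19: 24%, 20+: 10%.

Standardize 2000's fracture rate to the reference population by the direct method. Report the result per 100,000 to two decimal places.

Standard weights: 0.54, 0.08, 0.04, 0.24, 0.10.
Standardized rate: 0.5400×13.80 + 0.0800×38.06 + 0.0400×123.76 + 0.2400×193.08 + 0.1000×367.00 = 98.4864 per 100,000.

98.49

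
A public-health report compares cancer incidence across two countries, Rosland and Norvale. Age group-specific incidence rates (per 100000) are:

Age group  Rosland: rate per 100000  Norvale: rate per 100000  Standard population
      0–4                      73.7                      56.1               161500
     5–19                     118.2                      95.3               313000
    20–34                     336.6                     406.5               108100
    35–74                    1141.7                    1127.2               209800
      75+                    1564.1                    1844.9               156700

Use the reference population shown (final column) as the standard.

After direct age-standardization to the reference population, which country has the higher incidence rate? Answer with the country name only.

Norvale

Standard total = 949100; weights = 0.1702, 0.3298, 0.1139, 0.2211, 0.1651.
Rosland: 0.1702×73.7 + 0.3298×118.2 + 0.1139×336.6 + 0.2211×1141.7 + 0.1651×1564.1 = 600.4728 per 100000.
Norvale: 0.1702×56.1 + 0.3298×95.3 + 0.1139×406.5 + 0.2211×1127.2 + 0.1651×1844.9 = 641.0432 per 100000.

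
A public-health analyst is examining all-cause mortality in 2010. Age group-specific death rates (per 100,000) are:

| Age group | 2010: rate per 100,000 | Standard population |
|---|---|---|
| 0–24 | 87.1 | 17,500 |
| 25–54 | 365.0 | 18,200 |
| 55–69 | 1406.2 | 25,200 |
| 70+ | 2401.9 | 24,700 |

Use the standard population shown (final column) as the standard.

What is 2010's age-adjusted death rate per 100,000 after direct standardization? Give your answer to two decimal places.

1202.46

Standard total = 85,600; weights = 0.2044, 0.2126, 0.2944, 0.2886.
Standardized rate: 0.2044×87.1 + 0.2126×365.0 + 0.2944×1406.2 + 0.2886×2401.9 = 1202.4582 per 100,000.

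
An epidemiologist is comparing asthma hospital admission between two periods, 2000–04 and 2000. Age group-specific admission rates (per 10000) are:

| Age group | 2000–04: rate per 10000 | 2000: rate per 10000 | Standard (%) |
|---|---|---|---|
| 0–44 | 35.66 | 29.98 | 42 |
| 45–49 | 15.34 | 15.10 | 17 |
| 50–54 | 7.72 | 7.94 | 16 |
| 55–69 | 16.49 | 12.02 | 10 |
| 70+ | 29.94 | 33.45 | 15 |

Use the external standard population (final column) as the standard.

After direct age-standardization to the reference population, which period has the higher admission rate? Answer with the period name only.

2000–04

Standard weights: 0.42, 0.17, 0.16, 0.10, 0.15.
2000–04: 0.4200×35.66 + 0.1700×15.34 + 0.1600×7.72 + 0.1000×16.49 + 0.1500×29.94 = 24.9602 per 10000.
2000: 0.4200×29.98 + 0.1700×15.10 + 0.1600×7.94 + 0.1000×12.02 + 0.1500×33.45 = 22.6485 per 10000.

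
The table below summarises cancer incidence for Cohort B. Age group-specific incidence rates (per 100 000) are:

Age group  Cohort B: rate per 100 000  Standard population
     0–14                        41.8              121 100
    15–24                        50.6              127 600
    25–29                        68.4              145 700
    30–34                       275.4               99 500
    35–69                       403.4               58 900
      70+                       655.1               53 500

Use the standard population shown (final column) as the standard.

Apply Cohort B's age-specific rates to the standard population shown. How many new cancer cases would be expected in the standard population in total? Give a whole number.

1077

Expected new cancer cases = Σ (standard pop × age-specific rate ÷ 100 000)
= 121 100×41.8/100 000 + 127 600×50.6/100 000 + 145 700×68.4/100 000 + 99 500×275.4/100 000 + 58 900×403.4/100 000 + 53 500×655.1/100 000
= 50.62 + 64.57 + 99.66 + 274.02 + 237.60 + 350.48 = 1076.95.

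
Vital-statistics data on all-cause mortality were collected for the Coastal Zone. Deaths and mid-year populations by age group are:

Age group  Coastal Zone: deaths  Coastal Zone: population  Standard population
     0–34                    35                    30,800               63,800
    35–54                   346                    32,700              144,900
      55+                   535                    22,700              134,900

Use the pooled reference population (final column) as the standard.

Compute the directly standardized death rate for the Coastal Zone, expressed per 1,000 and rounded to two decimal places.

13.93

Age-specific rates per 1,000 for the Coastal Zone: 1.136, 10.581, 23.568.
Standard total = 343,600; weights = 0.1857, 0.4217, 0.3926.
Standardized rate: 0.1857×1.136 + 0.4217×10.581 + 0.3926×23.568 = 13.9262 per 1,000.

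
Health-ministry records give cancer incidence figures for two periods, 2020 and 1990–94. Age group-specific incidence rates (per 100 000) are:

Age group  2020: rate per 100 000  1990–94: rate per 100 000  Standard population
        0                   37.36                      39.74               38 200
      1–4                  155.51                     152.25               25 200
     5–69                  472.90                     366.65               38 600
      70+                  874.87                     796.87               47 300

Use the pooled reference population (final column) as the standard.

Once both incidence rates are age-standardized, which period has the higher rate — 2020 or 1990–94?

2020

Standard total = 149 300; weights = 0.2559, 0.1688, 0.2585, 0.3168.
2020: 0.2559×37.36 + 0.1688×155.51 + 0.2585×472.90 + 0.3168×874.87 = 435.2398 per 100 000.
1990–94: 0.2559×39.74 + 0.1688×152.25 + 0.2585×366.65 + 0.3168×796.87 = 383.1173 per 100 000.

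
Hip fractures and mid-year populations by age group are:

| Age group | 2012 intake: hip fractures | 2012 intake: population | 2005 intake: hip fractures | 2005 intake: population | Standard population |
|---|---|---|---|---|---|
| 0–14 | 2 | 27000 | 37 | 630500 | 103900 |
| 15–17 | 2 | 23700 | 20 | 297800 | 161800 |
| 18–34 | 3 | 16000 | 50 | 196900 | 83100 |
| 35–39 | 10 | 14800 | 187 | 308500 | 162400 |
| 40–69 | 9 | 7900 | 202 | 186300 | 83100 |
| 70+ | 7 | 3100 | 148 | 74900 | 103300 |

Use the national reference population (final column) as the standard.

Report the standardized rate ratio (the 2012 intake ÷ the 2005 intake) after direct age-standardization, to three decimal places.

Age-specific rates per 100000 for the 2012 intake: 7.41, 8.44, 18.75, 67.57, 113.92, 225.81.
For the 2005 intake: 5.87, 6.72, 25.39, 60.62, 108.43, 197.60.
Standard total = 697600; weights = 0.1489, 0.2319, 0.1191, 0.2328, 0.1191, 0.1481.
The 2012 intake: 0.1489×7.41 + 0.2319×8.44 + 0.1191×18.75 + 0.2328×67.57 + 0.1191×113.92 + 0.1481×225.81 = 68.0319 per 100000.
The 2005 intake: 0.1489×5.87 + 0.2319×6.72 + 0.1191×25.39 + 0.2328×60.62 + 0.1191×108.43 + 0.1481×197.60 = 61.7440 per 100000.
Ratio = 68.0319 ÷ 61.7440 = 1.10184.

1.102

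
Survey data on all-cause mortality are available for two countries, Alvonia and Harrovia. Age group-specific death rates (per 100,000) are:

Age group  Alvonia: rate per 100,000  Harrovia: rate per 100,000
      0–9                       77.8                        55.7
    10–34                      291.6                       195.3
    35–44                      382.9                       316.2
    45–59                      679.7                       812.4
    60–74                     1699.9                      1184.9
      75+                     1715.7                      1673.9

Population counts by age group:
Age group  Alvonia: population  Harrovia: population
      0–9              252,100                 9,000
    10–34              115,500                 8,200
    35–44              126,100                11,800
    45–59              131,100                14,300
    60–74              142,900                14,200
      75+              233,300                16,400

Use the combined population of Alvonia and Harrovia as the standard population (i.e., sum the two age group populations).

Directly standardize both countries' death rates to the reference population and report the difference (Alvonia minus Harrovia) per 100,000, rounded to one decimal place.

Combined standard total = 1,074,900; weights = 0.2429, 0.1151, 0.1283, 0.1353, 0.1462, 0.2323.
Alvonia: 0.2429×77.8 + 0.1151×291.6 + 0.1283×382.9 + 0.1353×679.7 + 0.1462×1699.9 + 0.2323×1715.7 = 840.5241 per 100,000.
Harrovia: 0.2429×55.7 + 0.1151×195.3 + 0.1283×316.2 + 0.1353×812.4 + 0.1462×1184.9 + 0.2323×1673.9 = 748.4877 per 100,000.
Difference = 840.5241 − 748.4877 = 92.0364.

92.0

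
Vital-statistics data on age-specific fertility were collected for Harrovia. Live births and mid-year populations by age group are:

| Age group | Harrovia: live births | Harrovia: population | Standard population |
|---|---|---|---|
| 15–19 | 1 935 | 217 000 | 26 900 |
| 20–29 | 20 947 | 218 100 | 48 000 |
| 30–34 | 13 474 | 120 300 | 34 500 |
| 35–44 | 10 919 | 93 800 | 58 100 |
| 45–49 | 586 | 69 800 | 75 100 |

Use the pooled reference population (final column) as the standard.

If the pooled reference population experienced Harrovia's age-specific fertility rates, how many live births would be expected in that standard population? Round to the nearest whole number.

16108

Age-specific rates per 1 000 for Harrovia: 8.917, 96.043, 112.003, 116.407, 8.395.
Expected live births = Σ (standard pop × age-specific rate ÷ 1 000)
= 26 900×8.917/1 000 + 48 000×96.043/1 000 + 34 500×112.003/1 000 + 58 100×116.407/1 000 + 75 100×8.395/1 000
= 239.87 + 4610.07 + 3864.11 + 6763.26 + 630.50 = 16107.81.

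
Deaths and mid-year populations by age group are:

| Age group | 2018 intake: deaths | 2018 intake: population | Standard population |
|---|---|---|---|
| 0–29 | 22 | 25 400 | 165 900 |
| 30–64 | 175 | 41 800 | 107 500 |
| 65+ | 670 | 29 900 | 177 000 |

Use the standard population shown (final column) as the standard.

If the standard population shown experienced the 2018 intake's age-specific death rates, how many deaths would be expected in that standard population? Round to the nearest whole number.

Age-specific rates per 100 000 for the 2018 intake: 86.61, 418.66, 2240.80.
Expected deaths = Σ (standard pop × age-specific rate ÷ 100 000)
= 165 900×86.61/100 000 + 107 500×418.66/100 000 + 177 000×2240.80/100 000
= 143.69 + 450.06 + 3966.22 = 4559.97.

4560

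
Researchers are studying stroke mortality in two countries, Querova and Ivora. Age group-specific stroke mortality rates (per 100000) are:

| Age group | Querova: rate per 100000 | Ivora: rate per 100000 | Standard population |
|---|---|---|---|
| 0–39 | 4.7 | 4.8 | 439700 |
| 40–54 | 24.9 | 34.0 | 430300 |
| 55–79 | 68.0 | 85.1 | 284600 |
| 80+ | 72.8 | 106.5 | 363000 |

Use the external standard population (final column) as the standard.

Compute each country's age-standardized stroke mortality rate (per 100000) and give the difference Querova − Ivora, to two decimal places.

-13.88

Standard total = 1517600; weights = 0.2897, 0.2835, 0.1875, 0.2392.
Querova: 0.2897×4.7 + 0.2835×24.9 + 0.1875×68.0 + 0.2392×72.8 = 38.5874 per 100000.
Ivora: 0.2897×4.8 + 0.2835×34.0 + 0.1875×85.1 + 0.2392×106.5 = 52.4642 per 100000.
Difference = 38.5874 − 52.4642 = -13.8768.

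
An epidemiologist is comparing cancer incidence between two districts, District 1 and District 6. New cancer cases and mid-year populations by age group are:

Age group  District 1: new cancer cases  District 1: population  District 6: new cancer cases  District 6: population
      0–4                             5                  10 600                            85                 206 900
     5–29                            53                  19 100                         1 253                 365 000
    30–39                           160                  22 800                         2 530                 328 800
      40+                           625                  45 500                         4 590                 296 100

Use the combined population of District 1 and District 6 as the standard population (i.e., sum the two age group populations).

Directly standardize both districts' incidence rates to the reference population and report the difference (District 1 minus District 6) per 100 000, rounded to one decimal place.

-83.5

Age-specific rates per 100 000 for District 1: 47.17, 277.49, 701.75, 1373.63.
For District 6: 41.08, 343.29, 769.46, 1550.15.
Combined standard total = 1 294 800; weights = 0.1680, 0.2966, 0.2715, 0.2638.
District 1: 0.1680×47.17 + 0.2966×277.49 + 0.2715×701.75 + 0.2638×1373.63 = 643.1957 per 100 000.
District 6: 0.1680×41.08 + 0.2966×343.29 + 0.2715×769.46 + 0.2638×1550.15 = 726.6512 per 100 000.
Difference = 643.1957 − 726.6512 = -83.4555.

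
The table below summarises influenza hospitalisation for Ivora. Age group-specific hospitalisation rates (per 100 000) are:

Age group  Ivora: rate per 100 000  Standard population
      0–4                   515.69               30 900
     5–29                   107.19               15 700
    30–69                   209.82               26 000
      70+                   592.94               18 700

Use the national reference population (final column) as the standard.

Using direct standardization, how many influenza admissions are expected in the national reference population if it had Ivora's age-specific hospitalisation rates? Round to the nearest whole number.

342

Expected influenza admissions = Σ (standard pop × age-specific rate ÷ 100 000)
= 30 900×515.69/100 000 + 15 700×107.19/100 000 + 26 000×209.82/100 000 + 18 700×592.94/100 000
= 159.35 + 16.83 + 54.55 + 110.88 = 341.61.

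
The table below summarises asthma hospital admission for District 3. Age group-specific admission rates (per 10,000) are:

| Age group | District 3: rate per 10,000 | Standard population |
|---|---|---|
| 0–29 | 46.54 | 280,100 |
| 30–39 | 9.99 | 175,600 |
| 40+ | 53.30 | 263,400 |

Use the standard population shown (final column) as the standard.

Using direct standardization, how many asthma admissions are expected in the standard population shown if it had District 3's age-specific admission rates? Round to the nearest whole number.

Expected asthma admissions = Σ (standard pop × age-specific rate ÷ 10,000)
= 280,100×46.54/10,000 + 175,600×9.99/10,000 + 263,400×53.30/10,000
= 1303.59 + 175.42 + 1403.92 = 2882.93.

2883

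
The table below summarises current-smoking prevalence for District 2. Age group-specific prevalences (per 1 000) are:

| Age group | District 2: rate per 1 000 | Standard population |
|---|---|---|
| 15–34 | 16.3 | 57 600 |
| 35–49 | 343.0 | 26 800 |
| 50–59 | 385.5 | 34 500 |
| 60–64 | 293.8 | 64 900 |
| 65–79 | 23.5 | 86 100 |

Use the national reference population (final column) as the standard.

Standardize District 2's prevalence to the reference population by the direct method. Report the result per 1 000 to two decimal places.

Standard total = 269 900; weights = 0.2134, 0.0993, 0.1278, 0.2405, 0.3190.
Standardized rate: 0.2134×16.3 + 0.0993×343.0 + 0.1278×385.5 + 0.2405×293.8 + 0.3190×23.5 = 164.9574 per 1 000.

164.96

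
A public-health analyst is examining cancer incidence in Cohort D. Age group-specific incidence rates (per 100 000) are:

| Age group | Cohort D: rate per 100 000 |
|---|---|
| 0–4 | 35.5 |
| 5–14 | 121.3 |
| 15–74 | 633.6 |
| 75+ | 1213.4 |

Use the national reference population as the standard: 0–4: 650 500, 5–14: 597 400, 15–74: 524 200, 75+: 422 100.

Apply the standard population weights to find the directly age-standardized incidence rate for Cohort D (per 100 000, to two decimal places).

Standard total = 2 194 200; weights = 0.2965, 0.2723, 0.2389, 0.1924.
Standardized rate: 0.2965×35.5 + 0.2723×121.3 + 0.2389×633.6 + 0.1924×1213.4 = 428.3414 per 100 000.

428.34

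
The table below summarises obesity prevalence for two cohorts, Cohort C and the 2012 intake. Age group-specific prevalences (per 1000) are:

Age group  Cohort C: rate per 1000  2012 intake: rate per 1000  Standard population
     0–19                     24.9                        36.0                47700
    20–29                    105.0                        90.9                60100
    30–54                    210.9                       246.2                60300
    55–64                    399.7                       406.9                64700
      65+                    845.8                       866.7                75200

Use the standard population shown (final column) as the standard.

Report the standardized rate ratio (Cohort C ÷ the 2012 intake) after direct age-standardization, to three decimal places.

Standard total = 308000; weights = 0.1549, 0.1951, 0.1958, 0.2101, 0.2442.
Cohort C: 0.1549×24.9 + 0.1951×105.0 + 0.1958×210.9 + 0.2101×399.7 + 0.2442×845.8 = 356.1047 per 1000.
The 2012 intake: 0.1549×36.0 + 0.1951×90.9 + 0.1958×246.2 + 0.2101×406.9 + 0.2442×866.7 = 368.5988 per 1000.
Ratio = 356.1047 ÷ 368.5988 = 0.96610.

0.966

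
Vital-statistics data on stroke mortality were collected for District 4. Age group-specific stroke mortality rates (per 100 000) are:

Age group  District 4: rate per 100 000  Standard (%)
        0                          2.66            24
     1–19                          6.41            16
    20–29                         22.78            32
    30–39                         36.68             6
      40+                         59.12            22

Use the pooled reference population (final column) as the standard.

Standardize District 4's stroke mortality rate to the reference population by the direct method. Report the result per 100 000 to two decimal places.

Standard weights: 0.24, 0.16, 0.32, 0.06, 0.22.
Standardized rate: 0.2400×2.66 + 0.1600×6.41 + 0.3200×22.78 + 0.0600×36.68 + 0.2200×59.12 = 24.1608 per 100 000.

24.16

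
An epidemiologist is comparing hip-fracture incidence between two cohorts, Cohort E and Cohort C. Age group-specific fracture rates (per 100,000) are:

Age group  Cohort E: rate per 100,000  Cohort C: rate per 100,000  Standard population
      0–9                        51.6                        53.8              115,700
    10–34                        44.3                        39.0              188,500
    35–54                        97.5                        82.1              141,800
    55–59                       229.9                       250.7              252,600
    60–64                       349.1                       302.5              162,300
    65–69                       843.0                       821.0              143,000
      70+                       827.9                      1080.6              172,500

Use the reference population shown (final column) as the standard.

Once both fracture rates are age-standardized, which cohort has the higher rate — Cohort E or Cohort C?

Standard total = 1,176,400; weights = 0.0984, 0.1602, 0.1205, 0.2147, 0.1380, 0.1216, 0.1466.
Cohort E: 0.0984×51.6 + 0.1602×44.3 + 0.1205×97.5 + 0.2147×229.9 + 0.1380×349.1 + 0.1216×843.0 + 0.1466×827.9 = 345.3244 per 100,000.
Cohort C: 0.0984×53.8 + 0.1602×39.0 + 0.1205×82.1 + 0.2147×250.7 + 0.1380×302.5 + 0.1216×821.0 + 0.1466×1080.6 = 375.2525 per 100,000.

Cohort C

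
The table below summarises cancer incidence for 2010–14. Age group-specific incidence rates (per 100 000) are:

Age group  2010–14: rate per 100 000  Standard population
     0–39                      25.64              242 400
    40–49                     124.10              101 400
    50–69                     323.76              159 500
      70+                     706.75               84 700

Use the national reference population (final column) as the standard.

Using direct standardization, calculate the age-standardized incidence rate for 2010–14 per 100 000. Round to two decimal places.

221.60

Standard total = 588 000; weights = 0.4122, 0.1724, 0.2713, 0.1440.
Standardized rate: 0.4122×25.64 + 0.1724×124.10 + 0.2713×323.76 + 0.1440×706.75 = 221.5992 per 100 000.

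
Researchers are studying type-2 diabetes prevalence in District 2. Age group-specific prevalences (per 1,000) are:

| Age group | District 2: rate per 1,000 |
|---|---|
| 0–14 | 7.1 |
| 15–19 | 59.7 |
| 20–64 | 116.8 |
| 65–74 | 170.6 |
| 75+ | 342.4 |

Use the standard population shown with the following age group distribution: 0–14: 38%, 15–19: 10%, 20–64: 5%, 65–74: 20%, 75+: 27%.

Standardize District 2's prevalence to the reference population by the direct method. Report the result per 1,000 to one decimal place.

Standard weights: 0.38, 0.10, 0.05, 0.20, 0.27.
Standardized rate: 0.3800×7.1 + 0.1000×59.7 + 0.0500×116.8 + 0.2000×170.6 + 0.2700×342.4 = 141.0760 per 1,000.

141.1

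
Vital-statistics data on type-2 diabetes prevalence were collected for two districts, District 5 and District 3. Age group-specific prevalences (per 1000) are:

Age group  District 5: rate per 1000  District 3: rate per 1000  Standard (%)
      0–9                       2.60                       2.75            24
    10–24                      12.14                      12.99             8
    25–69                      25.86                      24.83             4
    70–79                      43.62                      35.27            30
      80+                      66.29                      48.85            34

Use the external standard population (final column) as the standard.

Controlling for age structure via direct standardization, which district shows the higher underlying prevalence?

District 5

Standard weights: 0.24, 0.08, 0.04, 0.30, 0.34.
District 5: 0.2400×2.60 + 0.0800×12.14 + 0.0400×25.86 + 0.3000×43.62 + 0.3400×66.29 = 38.2542 per 1000.
District 3: 0.2400×2.75 + 0.0800×12.99 + 0.0400×24.83 + 0.3000×35.27 + 0.3400×48.85 = 29.8824 per 1000.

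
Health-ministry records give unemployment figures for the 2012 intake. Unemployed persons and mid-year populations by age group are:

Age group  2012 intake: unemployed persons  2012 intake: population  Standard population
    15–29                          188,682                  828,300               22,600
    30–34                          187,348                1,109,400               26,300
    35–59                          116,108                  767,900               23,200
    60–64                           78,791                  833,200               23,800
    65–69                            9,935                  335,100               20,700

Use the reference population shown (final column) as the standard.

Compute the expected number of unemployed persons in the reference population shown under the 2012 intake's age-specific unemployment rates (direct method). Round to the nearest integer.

Age-specific rates per 1,000 for the 2012 intake: 227.794, 168.873, 151.202, 94.564, 29.648.
Expected unemployed persons = Σ (standard pop × age-specific rate ÷ 1,000)
= 22,600×227.794/1,000 + 26,300×168.873/1,000 + 23,200×151.202/1,000 + 23,800×94.564/1,000 + 20,700×29.648/1,000
= 5148.15 + 4441.37 + 3507.89 + 2250.63 + 613.71 = 15961.75.

15962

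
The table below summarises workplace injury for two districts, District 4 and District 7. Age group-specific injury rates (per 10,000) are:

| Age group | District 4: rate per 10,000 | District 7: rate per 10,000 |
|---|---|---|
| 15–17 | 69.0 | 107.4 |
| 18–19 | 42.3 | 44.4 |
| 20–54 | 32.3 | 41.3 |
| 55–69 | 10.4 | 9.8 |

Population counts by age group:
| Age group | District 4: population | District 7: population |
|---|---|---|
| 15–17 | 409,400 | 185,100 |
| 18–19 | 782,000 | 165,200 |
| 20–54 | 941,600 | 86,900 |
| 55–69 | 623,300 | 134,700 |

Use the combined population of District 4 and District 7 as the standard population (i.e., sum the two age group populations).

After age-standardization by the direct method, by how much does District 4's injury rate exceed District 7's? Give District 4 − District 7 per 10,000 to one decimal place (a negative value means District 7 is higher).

-10.1

Combined standard total = 3,328,200; weights = 0.1786, 0.2846, 0.3090, 0.2278.
District 4: 0.1786×69.0 + 0.2846×42.3 + 0.3090×32.3 + 0.2278×10.4 = 36.7138 per 10,000.
District 7: 0.1786×107.4 + 0.2846×44.4 + 0.3090×41.3 + 0.2278×9.8 = 46.8152 per 10,000.
Difference = 36.7138 − 46.8152 = -10.1014.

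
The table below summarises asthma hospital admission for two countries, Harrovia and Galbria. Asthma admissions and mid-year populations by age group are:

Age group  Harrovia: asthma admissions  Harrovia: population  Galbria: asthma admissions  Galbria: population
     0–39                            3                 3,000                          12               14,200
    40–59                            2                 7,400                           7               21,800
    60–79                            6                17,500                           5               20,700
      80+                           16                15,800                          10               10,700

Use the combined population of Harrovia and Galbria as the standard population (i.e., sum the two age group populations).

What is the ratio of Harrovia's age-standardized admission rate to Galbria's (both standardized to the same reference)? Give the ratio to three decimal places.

1.123

Age-specific rates per 10,000 for Harrovia: 10.00, 2.70, 3.43, 10.13.
For Galbria: 8.45, 3.21, 2.42, 9.35.
Combined standard total = 111,100; weights = 0.1548, 0.2628, 0.3438, 0.2385.
Harrovia: 0.1548×10.00 + 0.2628×2.70 + 0.3438×3.43 + 0.2385×10.13 = 5.8528 per 10,000.
Galbria: 0.1548×8.45 + 0.2628×3.21 + 0.3438×2.42 + 0.2385×9.35 = 5.2120 per 10,000.
Ratio = 5.8528 ÷ 5.2120 = 1.12296.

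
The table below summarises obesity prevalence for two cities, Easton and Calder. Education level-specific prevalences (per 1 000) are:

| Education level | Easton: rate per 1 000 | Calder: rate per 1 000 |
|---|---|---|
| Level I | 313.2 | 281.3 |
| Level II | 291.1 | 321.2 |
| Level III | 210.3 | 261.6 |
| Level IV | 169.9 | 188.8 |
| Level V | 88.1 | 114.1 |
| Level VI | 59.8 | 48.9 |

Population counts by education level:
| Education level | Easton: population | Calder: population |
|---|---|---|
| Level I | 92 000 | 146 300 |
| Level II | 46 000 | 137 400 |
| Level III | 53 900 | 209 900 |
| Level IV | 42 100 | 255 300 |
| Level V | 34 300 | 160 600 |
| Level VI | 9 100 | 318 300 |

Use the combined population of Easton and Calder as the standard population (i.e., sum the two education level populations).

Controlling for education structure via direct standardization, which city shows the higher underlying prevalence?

Combined standard total = 1 505 200; weights = 0.1583, 0.1218, 0.1753, 0.1976, 0.1295, 0.2175.
Easton: 0.1583×313.2 + 0.1218×291.1 + 0.1753×210.3 + 0.1976×169.9 + 0.1295×88.1 + 0.2175×59.8 = 179.8950 per 1 000.
Calder: 0.1583×281.3 + 0.1218×321.2 + 0.1753×261.6 + 0.1976×188.8 + 0.1295×114.1 + 0.2175×48.9 = 192.2329 per 1 000.
The crude rates (231.65 vs 181.04) would put Easton higher, but that reflects its education composition; once standardized to a common education structure, Calder has the higher underlying rate.

Calder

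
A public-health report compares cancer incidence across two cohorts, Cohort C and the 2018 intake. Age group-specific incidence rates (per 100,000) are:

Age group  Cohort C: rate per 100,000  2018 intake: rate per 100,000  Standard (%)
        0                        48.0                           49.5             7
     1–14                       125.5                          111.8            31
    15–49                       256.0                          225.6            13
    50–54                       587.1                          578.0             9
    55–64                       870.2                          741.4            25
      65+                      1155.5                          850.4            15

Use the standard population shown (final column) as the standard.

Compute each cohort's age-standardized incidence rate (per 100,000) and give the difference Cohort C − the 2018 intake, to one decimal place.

Standard weights: 0.07, 0.31, 0.13, 0.09, 0.25, 0.15.
Cohort C: 0.0700×48.0 + 0.3100×125.5 + 0.1300×256.0 + 0.0900×587.1 + 0.2500×870.2 + 0.1500×1155.5 = 519.2590 per 100,000.
The 2018 intake: 0.0700×49.5 + 0.3100×111.8 + 0.1300×225.6 + 0.0900×578.0 + 0.2500×741.4 + 0.1500×850.4 = 432.3810 per 100,000.
Difference = 519.2590 − 432.3810 = 86.8780.

86.9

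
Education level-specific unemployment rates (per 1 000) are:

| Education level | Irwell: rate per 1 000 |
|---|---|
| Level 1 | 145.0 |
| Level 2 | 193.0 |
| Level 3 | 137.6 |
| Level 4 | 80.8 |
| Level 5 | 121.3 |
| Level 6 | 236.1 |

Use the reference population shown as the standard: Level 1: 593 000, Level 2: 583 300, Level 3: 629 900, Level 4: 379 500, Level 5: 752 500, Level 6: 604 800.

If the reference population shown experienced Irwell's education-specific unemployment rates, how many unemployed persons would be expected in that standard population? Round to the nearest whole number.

549971

Expected unemployed persons = Σ (standard pop × education-specific rate ÷ 1 000)
= 593 000×145.0/1 000 + 583 300×193.0/1 000 + 629 900×137.6/1 000 + 379 500×80.8/1 000 + 752 500×121.3/1 000 + 604 800×236.1/1 000
= 85985.00 + 112576.90 + 86674.24 + 30663.60 + 91278.25 + 142793.28 = 549971.27.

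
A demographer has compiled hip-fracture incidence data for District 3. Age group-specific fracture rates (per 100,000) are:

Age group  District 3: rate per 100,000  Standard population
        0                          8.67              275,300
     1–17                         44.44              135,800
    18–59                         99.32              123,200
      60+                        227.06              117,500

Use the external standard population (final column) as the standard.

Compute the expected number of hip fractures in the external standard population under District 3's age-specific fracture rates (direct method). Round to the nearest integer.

473

Expected hip fractures = Σ (standard pop × age-specific rate ÷ 100,000)
= 275,300×8.67/100,000 + 135,800×44.44/100,000 + 123,200×99.32/100,000 + 117,500×227.06/100,000
= 23.87 + 60.35 + 122.36 + 266.80 = 473.38.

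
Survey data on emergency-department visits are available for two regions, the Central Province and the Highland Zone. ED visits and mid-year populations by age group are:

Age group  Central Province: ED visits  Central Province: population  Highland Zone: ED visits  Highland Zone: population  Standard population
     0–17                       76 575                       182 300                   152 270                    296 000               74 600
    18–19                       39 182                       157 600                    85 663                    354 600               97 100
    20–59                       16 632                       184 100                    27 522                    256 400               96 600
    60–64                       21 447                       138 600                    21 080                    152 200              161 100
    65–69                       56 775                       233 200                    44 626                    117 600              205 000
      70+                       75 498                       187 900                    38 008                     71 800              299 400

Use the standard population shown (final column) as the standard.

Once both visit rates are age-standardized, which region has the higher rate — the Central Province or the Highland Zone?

Highland Zone

Age-specific rates per 1 000 for the Central Province: 420.049, 248.617, 90.342, 154.740, 243.461, 401.799.
For the Highland Zone: 514.426, 241.576, 107.340, 138.502, 379.473, 529.359.
Standard total = 933 800; weights = 0.0799, 0.1040, 0.1034, 0.1725, 0.2195, 0.3206.
The Central Province: 0.0799×420.049 + 0.1040×248.617 + 0.1034×90.342 + 0.1725×154.740 + 0.2195×243.461 + 0.3206×401.799 = 277.7255 per 1 000.
The Highland Zone: 0.0799×514.426 + 0.1040×241.576 + 0.1034×107.340 + 0.1725×138.502 + 0.2195×379.473 + 0.3206×529.359 = 354.2483 per 1 000.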